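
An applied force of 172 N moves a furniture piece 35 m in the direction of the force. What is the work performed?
W = F·d = (172)(35) = 6020 J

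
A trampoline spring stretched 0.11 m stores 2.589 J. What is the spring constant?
k = 2·PE/x² = 2·2.589/(0.11)² = 427.9 N/m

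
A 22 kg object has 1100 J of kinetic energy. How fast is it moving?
v = √(2·KE/m) = √(2·1100/22) = 10.0 m/s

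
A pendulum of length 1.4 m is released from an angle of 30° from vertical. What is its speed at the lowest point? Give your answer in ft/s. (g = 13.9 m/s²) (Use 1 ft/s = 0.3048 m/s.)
h = L(1 − cosθ) = 1.4(1 − cos30°) = 0.187564 m
v = √(2gh) = √(2·13.9·0.187564) = 2.28348 m/s = 7.492 ft/s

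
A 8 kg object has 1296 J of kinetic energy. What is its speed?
v = √(2·KE/m) = √(2·1296/8) = 18.0 m/s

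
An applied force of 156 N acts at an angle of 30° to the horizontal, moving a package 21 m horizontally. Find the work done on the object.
W = F·d·cosθ = (156)(21)cos(30°) = 2837 J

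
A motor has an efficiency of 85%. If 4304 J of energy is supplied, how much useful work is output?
W_out = η·W_in = 0.85·4304 = 3658.4 J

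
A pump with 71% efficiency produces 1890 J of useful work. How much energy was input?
W_in = W_out/η = 1890/0.71 = 2662 J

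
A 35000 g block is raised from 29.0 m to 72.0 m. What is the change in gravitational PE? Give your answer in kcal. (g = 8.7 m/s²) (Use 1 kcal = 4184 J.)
Convert to SI: m = 35.0 kg, Δh = 43.0 m
ΔPE = mgΔh = (35.0)(8.7)(43.0) = 13093.5 J = 3.129 kcal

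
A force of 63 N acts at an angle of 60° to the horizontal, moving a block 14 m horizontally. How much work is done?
W = F·d·cosθ = (63)(14)cos(60°) = 441.0 J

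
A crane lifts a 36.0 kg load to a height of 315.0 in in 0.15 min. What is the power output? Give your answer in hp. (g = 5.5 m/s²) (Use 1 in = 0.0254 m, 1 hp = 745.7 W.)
Convert to SI: m = 36.0 kg, h = 8.001 m, t = 9.0 s
P = mgh/t = (36.0)(5.5)(8.001)/9.0 = 176.022 W = 0.236 hp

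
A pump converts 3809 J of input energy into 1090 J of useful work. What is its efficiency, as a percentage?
η = W_out/W_in = 1090/3809 = 28.62%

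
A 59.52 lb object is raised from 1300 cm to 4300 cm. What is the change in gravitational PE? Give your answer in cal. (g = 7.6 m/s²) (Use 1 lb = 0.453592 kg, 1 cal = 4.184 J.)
Convert to SI: m = 26.9978 kg, Δh = 30.0 m
ΔPE = mgΔh = (26.9978)(7.6)(30.0) = 6155.5 J = 1471 cal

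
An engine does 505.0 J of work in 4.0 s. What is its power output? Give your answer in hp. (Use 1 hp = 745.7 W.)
P = W/t = 505.0/4.0 = 126.25 W = 0.1693 hp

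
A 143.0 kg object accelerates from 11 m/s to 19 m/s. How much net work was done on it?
W = ΔKE = ½m(v₂² − v₁²) = ½(143.0)(19² − 11²) = 17160.0 J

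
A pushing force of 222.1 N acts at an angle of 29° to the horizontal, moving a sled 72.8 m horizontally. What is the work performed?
W = F·d·cosθ = (222.1)(72.8)cos(29°) = 14140 J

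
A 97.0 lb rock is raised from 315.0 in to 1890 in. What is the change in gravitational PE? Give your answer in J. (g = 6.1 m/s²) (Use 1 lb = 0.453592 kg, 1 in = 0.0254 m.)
Convert to SI: m = 43.9984 kg, Δh = 40.005 m
ΔPE = mgΔh = (43.9984)(6.1)(40.005) = 10740 J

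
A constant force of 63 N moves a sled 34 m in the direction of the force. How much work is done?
W = F·d = (63)(34) = 2142 J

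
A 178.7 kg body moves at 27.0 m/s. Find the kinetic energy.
KE = ½mv² = ½(178.7)(27.0)² = 65140 J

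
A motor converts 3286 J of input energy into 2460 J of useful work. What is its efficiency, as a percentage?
η = W_out/W_in = 2460/3286 = 74.86%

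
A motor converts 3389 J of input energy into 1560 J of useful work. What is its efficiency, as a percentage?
η = W_out/W_in = 1560/3389 = 46.03%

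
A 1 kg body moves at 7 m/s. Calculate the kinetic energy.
KE = ½mv² = ½(1)(7)² = 24.5 J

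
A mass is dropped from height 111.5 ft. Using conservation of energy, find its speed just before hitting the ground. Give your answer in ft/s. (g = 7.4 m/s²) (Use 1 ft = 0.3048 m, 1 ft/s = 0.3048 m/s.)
Convert to SI: h = 33.9852 m
mgh = ½mv² ⇒ v = √(2gh) = √(2·7.4·33.9852) = 22.4272 m/s = 73.58 ft/s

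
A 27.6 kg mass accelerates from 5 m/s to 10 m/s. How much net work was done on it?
W = ΔKE = ½m(v₂² − v₁²) = ½(27.6)(10² − 5²) = 1035.0 J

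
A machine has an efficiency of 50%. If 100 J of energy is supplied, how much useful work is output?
W_out = η·W_in = 0.5·100 = 50.0 J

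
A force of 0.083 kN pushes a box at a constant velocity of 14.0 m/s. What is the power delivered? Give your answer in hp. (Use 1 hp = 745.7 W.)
Convert to SI: F = 83.0 N, v = 14.0 m/s
P = Fv = (83.0)(14.0) = 1162.0 W = 1.558 hp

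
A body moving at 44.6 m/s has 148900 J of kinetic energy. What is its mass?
m = 2·KE/v² = 2·148900/(44.6)² = 149.7 kg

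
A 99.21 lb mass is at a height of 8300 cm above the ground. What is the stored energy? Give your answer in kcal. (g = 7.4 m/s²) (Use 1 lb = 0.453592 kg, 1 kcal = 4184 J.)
Convert to SI: m = 45.0009 kg, h = 83.0 m
PE = mgh = (45.0009)(7.4)(83.0) = 27639.5 J = 6.606 kcal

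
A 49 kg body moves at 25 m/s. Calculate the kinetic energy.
KE = ½mv² = ½(49)(25)² = 15312.5 J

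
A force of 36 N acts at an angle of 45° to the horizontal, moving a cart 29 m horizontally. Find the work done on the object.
W = F·d·cosθ = (36)(29)cos(45°) = 738.2 J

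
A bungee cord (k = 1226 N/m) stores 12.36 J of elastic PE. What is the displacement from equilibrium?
x = √(2·PE/k) = √(2·12.36/1226) = 0.142 m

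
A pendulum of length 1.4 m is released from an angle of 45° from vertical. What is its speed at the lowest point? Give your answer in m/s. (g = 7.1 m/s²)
h = L(1 − cosθ) = 1.4(1 − cos45°) = 0.410051 m
v = √(2gh) = √(2·7.1·0.410051) = 2.413 m/s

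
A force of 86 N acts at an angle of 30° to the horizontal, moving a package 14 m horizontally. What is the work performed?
W = F·d·cosθ = (86)(14)cos(30°) = 1043 J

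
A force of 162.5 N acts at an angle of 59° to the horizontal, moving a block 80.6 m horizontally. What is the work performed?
W = F·d·cosθ = (162.5)(80.6)cos(59°) = 6746 J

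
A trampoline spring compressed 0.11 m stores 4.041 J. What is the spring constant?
k = 2·PE/x² = 2·4.041/(0.11)² = 667.9 N/m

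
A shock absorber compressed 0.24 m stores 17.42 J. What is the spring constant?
k = 2·PE/x² = 2·17.42/(0.24)² = 604.9 N/m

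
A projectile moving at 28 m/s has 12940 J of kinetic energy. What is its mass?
m = 2·KE/v² = 2·12940/(28)² = 33.01 kg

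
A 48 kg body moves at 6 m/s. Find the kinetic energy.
KE = ½mv² = ½(48)(6)² = 864.0 J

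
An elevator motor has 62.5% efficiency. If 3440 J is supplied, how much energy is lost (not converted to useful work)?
W_lost = W_in(1 − η) = 3440·(1 − 0.625) = 1290 J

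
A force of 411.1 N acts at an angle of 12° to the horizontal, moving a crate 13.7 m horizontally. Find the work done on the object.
W = F·d·cosθ = (411.1)(13.7)cos(12°) = 5509 J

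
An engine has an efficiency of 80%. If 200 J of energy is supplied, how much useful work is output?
W_out = η·W_in = 0.8·200 = 160.0 J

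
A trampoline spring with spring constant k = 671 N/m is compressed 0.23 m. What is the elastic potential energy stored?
PE = ½kx² = ½(671)(0.23)² = 17.75 J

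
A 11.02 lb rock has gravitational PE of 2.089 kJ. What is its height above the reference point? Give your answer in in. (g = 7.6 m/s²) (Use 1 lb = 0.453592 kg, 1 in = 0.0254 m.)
Convert to SI: m = 4.99858 kg, PE = 2089.0 J
h = PE/(mg) = 2089.0/(4.99858·7.6) = 54.9893 m = 2165 in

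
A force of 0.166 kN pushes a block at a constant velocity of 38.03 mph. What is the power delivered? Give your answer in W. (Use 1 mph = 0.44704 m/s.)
Convert to SI: F = 166.0 N, v = 17.0009 m/s
P = Fv = (166.0)(17.0009) = 2822 W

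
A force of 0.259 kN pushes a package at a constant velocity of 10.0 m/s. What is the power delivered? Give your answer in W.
Convert to SI: F = 259.0 N, v = 10.0 m/s
P = Fv = (259.0)(10.0) = 2590 W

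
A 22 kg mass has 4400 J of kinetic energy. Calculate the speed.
v = √(2·KE/m) = √(2·4400/22) = 20.0 m/s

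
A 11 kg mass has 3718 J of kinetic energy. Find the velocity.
v = √(2·KE/m) = √(2·3718/11) = 26.0 m/s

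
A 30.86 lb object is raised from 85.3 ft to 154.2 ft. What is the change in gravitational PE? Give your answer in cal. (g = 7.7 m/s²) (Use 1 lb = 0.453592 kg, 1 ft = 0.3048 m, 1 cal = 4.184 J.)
Convert to SI: m = 13.9978 kg, Δh = 21.0007 m
ΔPE = mgΔh = (13.9978)(7.7)(21.0007) = 2263.53 J = 541.0 cal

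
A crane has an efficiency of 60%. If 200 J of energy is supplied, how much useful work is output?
W_out = η·W_in = 0.6·200 = 120.0 J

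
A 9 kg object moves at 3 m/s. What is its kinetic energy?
KE = ½mv² = ½(9)(3)² = 40.5 J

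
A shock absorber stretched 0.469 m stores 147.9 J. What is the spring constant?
k = 2·PE/x² = 2·147.9/(0.469)² = 1345 N/m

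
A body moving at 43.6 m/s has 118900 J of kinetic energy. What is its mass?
m = 2·KE/v² = 2·118900/(43.6)² = 125.1 kg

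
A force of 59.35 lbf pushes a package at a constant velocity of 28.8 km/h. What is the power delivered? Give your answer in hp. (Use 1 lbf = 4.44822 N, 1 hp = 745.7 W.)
Convert to SI: F = 264.002 N, v = 8.0 m/s
P = Fv = (264.002)(8.0) = 2112.01 W = 2.832 hp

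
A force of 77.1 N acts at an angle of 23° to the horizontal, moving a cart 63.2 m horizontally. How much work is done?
W = F·d·cosθ = (77.1)(63.2)cos(23°) = 4485 J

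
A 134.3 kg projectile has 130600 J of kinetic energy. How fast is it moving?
v = √(2·KE/m) = √(2·130600/134.3) = 44.1 m/s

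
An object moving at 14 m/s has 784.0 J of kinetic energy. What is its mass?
m = 2·KE/v² = 2·784.0/(14)² = 8.0 kg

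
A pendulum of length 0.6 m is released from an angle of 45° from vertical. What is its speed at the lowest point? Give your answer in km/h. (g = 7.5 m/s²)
h = L(1 − cosθ) = 0.6(1 − cos45°) = 0.175736 m
v = √(2gh) = √(2·7.5·0.175736) = 1.62359 m/s = 5.845 km/h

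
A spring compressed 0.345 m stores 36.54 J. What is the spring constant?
k = 2·PE/x² = 2·36.54/(0.345)² = 614.0 N/m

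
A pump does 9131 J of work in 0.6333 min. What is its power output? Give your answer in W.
Convert to SI: W = 9131.0 J, t = 37.998 s
P = W/t = 9131.0/37.998 = 240.3 W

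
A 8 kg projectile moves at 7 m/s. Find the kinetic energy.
KE = ½mv² = ½(8)(7)² = 196.0 J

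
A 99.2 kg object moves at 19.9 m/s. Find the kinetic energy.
KE = ½mv² = ½(99.2)(19.9)² = 19640 J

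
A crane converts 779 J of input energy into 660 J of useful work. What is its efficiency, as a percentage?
η = W_out/W_in = 660/779 = 84.72%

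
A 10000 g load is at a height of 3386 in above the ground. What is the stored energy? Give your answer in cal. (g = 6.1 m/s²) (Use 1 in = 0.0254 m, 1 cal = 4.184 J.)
Convert to SI: m = 10.0 kg, h = 86.0044 m
PE = mgh = (10.0)(6.1)(86.0044) = 5246.27 J = 1254 cal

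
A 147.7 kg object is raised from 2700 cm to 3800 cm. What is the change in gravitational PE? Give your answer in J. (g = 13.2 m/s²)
Convert to SI: m = 147.7 kg, Δh = 11.0 m
ΔPE = mgΔh = (147.7)(13.2)(11.0) = 21450 J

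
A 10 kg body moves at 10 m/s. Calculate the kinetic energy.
KE = ½mv² = ½(10)(10)² = 500.0 J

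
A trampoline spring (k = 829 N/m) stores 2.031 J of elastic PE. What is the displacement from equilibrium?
x = √(2·PE/k) = √(2·2.031/829) = 0.07 m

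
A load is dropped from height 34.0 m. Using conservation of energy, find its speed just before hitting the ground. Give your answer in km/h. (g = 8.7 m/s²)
mgh = ½mv² ⇒ v = √(2gh) = √(2·8.7·34.0) = 24.3228 m/s = 87.56 km/h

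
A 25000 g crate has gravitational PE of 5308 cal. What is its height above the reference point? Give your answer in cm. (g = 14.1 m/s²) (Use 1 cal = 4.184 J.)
Convert to SI: m = 25.0 kg, PE = 22208.7 J
h = PE/(mg) = 22208.7/(25.0·14.1) = 63.0033 m = 6300 cm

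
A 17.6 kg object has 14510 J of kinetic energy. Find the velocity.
v = √(2·KE/m) = √(2·14510/17.6) = 40.61 m/s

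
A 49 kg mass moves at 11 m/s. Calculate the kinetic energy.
KE = ½mv² = ½(49)(11)² = 2964.5 J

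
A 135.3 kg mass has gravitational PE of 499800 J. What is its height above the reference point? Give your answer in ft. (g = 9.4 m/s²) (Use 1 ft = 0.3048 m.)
h = PE/(mg) = 499800/(135.3·9.4) = 392.98 m = 1289 ft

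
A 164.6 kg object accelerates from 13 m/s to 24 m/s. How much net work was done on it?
W = ΔKE = ½m(v₂² − v₁²) = ½(164.6)(24² − 13²) = 33496.1 J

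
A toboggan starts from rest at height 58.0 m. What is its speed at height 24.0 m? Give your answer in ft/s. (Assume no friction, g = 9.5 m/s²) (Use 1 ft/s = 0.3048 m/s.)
mgh₁ = mgh₂ + ½mv² ⇒ v = √(2g(h₁−h₂)) = √(2·9.5·34.0) = 25.4165 m/s = 83.39 ft/s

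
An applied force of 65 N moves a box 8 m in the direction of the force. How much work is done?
W = F·d = (65)(8) = 520.0 J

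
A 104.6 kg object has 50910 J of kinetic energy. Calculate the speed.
v = √(2·KE/m) = √(2·50910/104.6) = 31.2 m/s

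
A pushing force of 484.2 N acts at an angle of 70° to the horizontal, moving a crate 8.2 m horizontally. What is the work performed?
W = F·d·cosθ = (484.2)(8.2)cos(70°) = 1358 J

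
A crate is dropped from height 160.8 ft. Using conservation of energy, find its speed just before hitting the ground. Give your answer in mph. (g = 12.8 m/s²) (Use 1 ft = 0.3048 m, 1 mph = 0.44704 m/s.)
Convert to SI: h = 49.0118 m
mgh = ½mv² ⇒ v = √(2gh) = √(2·12.8·49.0118) = 35.4218 m/s = 79.24 mph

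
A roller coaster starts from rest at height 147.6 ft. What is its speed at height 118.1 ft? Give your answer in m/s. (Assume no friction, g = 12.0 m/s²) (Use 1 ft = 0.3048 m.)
Convert to SI: h₁−h₂ = 8.9916 m
mgh₁ = mgh₂ + ½mv² ⇒ v = √(2g(h₁−h₂)) = √(2·12.0·8.9916) = 14.69 m/s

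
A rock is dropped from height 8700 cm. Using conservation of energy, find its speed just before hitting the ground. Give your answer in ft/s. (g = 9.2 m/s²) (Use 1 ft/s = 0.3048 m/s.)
Convert to SI: h = 87.0 m
mgh = ½mv² ⇒ v = √(2gh) = √(2·9.2·87.0) = 40.01 m/s = 131.3 ft/s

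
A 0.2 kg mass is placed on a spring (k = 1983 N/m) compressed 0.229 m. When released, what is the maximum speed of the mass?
½kx² = ½mv² ⇒ v = x√(k/m) = (0.229)√(1983/0.2) = 22.8 m/s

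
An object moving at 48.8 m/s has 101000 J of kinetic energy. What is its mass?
m = 2·KE/v² = 2·101000/(48.8)² = 84.82 kg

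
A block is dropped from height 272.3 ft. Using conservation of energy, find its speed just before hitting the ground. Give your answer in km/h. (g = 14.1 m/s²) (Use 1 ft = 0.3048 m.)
Convert to SI: h = 82.997 m
mgh = ½mv² ⇒ v = √(2gh) = √(2·14.1·82.997) = 48.3789 m/s = 174.2 km/h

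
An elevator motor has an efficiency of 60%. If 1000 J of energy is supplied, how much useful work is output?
W_out = η·W_in = 0.6·1000 = 600.0 J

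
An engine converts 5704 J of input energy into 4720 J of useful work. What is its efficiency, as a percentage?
η = W_out/W_in = 4720/5704 = 82.75%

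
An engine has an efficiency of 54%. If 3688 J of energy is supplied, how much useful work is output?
W_out = η·W_in = 0.54·3688 = 1991.52 J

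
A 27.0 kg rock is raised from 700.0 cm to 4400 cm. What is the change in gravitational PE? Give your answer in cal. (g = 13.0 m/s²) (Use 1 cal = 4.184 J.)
Convert to SI: m = 27.0 kg, Δh = 37.0 m
ΔPE = mgΔh = (27.0)(13.0)(37.0) = 12987.0 J = 3104 cal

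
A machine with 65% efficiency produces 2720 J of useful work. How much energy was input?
W_in = W_out/η = 2720/0.65 = 4185 J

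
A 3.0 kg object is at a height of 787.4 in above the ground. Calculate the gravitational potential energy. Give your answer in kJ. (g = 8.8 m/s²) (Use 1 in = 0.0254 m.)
Convert to SI: m = 3.0 kg, h = 20.0 m
PE = mgh = (3.0)(8.8)(20.0) = 527.999 J = 0.528 kJ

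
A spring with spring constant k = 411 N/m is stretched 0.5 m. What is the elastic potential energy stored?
PE = ½kx² = ½(411)(0.5)² = 51.38 J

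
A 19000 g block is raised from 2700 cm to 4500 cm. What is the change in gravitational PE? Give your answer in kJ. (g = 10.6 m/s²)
Convert to SI: m = 19.0 kg, Δh = 18.0 m
ΔPE = mgΔh = (19.0)(10.6)(18.0) = 3625.2 J = 3.625 kJ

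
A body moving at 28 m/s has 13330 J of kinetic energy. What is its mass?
m = 2·KE/v² = 2·13330/(28)² = 34.01 kg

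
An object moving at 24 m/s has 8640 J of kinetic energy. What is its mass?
m = 2·KE/v² = 2·8640/(24)² = 30.0 kg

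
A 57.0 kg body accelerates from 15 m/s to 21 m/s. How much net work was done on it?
W = ΔKE = ½m(v₂² − v₁²) = ½(57.0)(21² − 15²) = 6156.0 J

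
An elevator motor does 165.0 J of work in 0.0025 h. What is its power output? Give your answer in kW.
Convert to SI: W = 165.0 J, t = 9.0 s
P = W/t = 165.0/9.0 = 18.3333 W = 0.01833 kW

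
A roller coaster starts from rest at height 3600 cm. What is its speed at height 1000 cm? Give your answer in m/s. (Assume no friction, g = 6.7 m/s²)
Convert to SI: h₁−h₂ = 26.0 m
mgh₁ = mgh₂ + ½mv² ⇒ v = √(2g(h₁−h₂)) = √(2·6.7·26.0) = 18.67 m/s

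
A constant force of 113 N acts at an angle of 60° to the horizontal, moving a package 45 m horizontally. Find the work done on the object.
W = F·d·cosθ = (113)(45)cos(60°) = 2543 J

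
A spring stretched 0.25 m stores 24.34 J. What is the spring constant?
k = 2·PE/x² = 2·24.34/(0.25)² = 778.9 N/m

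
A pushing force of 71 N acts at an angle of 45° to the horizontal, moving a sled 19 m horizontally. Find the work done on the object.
W = F·d·cosθ = (71)(19)cos(45°) = 953.9 J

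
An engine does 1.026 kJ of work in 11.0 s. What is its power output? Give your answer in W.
Convert to SI: W = 1026.0 J, t = 11.0 s
P = W/t = 1026.0/11.0 = 93.27 W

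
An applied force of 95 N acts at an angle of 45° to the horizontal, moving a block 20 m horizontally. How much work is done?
W = F·d·cosθ = (95)(20)cos(45°) = 1344 J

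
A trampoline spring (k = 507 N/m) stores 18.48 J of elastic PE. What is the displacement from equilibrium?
x = √(2·PE/k) = √(2·18.48/507) = 0.27 m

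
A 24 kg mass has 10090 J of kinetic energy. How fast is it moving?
v = √(2·KE/m) = √(2·10090/24) = 29.0 m/s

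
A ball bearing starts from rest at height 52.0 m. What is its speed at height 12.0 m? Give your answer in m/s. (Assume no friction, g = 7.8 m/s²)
mgh₁ = mgh₂ + ½mv² ⇒ v = √(2g(h₁−h₂)) = √(2·7.8·40.0) = 24.98 m/s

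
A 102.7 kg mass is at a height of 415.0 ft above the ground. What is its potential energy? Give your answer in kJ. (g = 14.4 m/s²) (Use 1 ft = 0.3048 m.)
Convert to SI: m = 102.7 kg, h = 126.492 m
PE = mgh = (102.7)(14.4)(126.492) = 187066 J = 187.1 kJ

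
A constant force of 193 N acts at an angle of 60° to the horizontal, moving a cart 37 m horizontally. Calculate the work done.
W = F·d·cosθ = (193)(37)cos(60°) = 3571 J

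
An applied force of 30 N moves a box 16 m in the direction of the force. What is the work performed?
W = F·d = (30)(16) = 480.0 J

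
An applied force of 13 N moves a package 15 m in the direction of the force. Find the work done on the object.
W = F·d = (13)(15) = 195.0 J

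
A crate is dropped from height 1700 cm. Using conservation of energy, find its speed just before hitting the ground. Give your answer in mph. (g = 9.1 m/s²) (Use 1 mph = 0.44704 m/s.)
Convert to SI: h = 17.0 m
mgh = ½mv² ⇒ v = √(2gh) = √(2·9.1·17.0) = 17.5898 m/s = 39.35 mph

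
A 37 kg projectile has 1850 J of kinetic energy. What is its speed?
v = √(2·KE/m) = √(2·1850/37) = 10.0 m/s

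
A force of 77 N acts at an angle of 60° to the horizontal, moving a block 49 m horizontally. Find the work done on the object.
W = F·d·cosθ = (77)(49)cos(60°) = 1887 J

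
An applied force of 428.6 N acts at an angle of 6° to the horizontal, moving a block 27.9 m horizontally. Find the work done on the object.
W = F·d·cosθ = (428.6)(27.9)cos(6°) = 11890 J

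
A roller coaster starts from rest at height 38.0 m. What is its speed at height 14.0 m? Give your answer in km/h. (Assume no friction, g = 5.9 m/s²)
mgh₁ = mgh₂ + ½mv² ⇒ v = √(2g(h₁−h₂)) = √(2·5.9·24.0) = 16.8285 m/s = 60.58 km/h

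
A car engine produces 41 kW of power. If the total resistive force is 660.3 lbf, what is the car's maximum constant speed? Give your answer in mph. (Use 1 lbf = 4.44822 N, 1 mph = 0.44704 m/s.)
Convert to SI: F = 2937.16 N
P = Fv ⇒ v = P/F = 41000 W/2937.16 N = 13.9591 m/s = 31.23 mph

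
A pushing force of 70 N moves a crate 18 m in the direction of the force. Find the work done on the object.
W = F·d = (70)(18) = 1260 J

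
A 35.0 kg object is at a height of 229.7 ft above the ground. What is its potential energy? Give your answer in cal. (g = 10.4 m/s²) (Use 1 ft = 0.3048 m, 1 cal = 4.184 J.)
Convert to SI: m = 35.0 kg, h = 70.0126 m
PE = mgh = (35.0)(10.4)(70.0126) = 25484.6 J = 6091 cal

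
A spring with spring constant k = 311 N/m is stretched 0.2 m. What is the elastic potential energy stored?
PE = ½kx² = ½(311)(0.2)² = 6.22 J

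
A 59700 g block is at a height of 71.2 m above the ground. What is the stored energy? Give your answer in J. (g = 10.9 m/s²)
Convert to SI: m = 59.7 kg, h = 71.2 m
PE = mgh = (59.7)(10.9)(71.2) = 46330 J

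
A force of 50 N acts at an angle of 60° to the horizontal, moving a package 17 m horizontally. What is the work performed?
W = F·d·cosθ = (50)(17)cos(60°) = 425.0 J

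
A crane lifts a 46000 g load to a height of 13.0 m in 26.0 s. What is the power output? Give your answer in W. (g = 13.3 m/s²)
Convert to SI: m = 46.0 kg, h = 13.0 m, t = 26.0 s
P = mgh/t = (46.0)(13.3)(13.0)/26.0 = 305.9 W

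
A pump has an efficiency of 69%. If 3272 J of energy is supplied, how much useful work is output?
W_out = η·W_in = 0.69·3272 = 2257.68 J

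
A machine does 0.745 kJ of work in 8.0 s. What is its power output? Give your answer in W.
Convert to SI: W = 745.0 J, t = 8.0 s
P = W/t = 745.0/8.0 = 93.13 W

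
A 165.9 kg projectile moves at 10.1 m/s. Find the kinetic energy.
KE = ½mv² = ½(165.9)(10.1)² = 8462 J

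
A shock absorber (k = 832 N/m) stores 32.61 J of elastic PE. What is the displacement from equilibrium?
x = √(2·PE/k) = √(2·32.61/832) = 0.28 m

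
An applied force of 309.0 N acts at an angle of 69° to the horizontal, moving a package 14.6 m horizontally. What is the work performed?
W = F·d·cosθ = (309.0)(14.6)cos(69°) = 1617 J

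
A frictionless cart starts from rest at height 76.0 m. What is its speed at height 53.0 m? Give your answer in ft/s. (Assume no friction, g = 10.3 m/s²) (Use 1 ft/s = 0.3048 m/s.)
mgh₁ = mgh₂ + ½mv² ⇒ v = √(2g(h₁−h₂)) = √(2·10.3·23.0) = 21.7669 m/s = 71.41 ft/s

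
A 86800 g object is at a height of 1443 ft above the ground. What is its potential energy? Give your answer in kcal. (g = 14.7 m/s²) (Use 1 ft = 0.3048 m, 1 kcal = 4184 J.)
Convert to SI: m = 86.8 kg, h = 439.826 m
PE = mgh = (86.8)(14.7)(439.826) = 561201 J = 134.1 kcal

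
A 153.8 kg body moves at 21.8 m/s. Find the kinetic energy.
KE = ½mv² = ½(153.8)(21.8)² = 36550 J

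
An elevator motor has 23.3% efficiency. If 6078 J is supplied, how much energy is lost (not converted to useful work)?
W_lost = W_in(1 − η) = 6078·(1 − 0.233) = 4662 J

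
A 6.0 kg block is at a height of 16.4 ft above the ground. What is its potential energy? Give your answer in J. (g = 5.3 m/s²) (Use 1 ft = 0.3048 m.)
Convert to SI: m = 6.0 kg, h = 4.99872 m
PE = mgh = (6.0)(5.3)(4.99872) = 159.0 J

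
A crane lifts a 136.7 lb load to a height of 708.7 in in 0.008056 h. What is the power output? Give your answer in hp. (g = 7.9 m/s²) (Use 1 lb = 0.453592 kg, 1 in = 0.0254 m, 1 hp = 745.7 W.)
Convert to SI: m = 62.006 kg, h = 18.001 m, t = 29.0016 s
P = mgh/t = (62.006)(7.9)(18.001)/29.0016 = 304.043 W = 0.4077 hp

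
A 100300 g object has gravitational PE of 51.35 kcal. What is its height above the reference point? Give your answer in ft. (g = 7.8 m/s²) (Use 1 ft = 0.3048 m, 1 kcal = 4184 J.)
Convert to SI: m = 100.3 kg, PE = 214848 J
h = PE/(mg) = 214848/(100.3·7.8) = 274.623 m = 901.0 ft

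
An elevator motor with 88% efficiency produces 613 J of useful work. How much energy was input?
W_in = W_out/η = 613/0.88 = 696.6 J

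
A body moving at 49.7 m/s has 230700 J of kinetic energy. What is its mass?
m = 2·KE/v² = 2·230700/(49.7)² = 186.8 kg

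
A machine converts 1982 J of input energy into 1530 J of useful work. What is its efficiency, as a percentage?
η = W_out/W_in = 1530/1982 = 77.19%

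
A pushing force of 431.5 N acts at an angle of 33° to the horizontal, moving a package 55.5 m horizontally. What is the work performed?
W = F·d·cosθ = (431.5)(55.5)cos(33°) = 20080 J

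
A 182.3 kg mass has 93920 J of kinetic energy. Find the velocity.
v = √(2·KE/m) = √(2·93920/182.3) = 32.1 m/s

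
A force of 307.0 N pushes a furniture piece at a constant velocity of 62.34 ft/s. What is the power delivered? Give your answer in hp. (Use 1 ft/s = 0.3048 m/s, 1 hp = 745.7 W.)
Convert to SI: F = 307.0 N, v = 19.0012 m/s
P = Fv = (307.0)(19.0012) = 5833.38 W = 7.823 hp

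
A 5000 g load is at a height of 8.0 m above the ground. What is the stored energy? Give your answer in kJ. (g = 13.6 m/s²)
Convert to SI: m = 5.0 kg, h = 8.0 m
PE = mgh = (5.0)(13.6)(8.0) = 544.0 J = 0.544 kJ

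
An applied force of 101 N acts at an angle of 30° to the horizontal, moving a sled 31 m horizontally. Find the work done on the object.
W = F·d·cosθ = (101)(31)cos(30°) = 2712 J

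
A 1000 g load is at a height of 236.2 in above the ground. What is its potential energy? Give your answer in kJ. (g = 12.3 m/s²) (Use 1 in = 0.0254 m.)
Convert to SI: m = 1.0 kg, h = 5.99948 m
PE = mgh = (1.0)(12.3)(5.99948) = 73.7936 J = 0.07379 kJ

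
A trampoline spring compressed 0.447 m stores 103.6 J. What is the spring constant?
k = 2·PE/x² = 2·103.6/(0.447)² = 1037 N/m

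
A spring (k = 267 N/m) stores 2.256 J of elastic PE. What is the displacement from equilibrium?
x = √(2·PE/k) = √(2·2.256/267) = 0.13 m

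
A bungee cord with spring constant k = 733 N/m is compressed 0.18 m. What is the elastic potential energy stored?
PE = ½kx² = ½(733)(0.18)² = 11.87 J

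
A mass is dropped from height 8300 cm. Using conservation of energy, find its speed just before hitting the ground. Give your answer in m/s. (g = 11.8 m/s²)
Convert to SI: h = 83.0 m
mgh = ½mv² ⇒ v = √(2gh) = √(2·11.8·83.0) = 44.26 m/s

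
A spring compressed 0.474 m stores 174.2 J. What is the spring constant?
k = 2·PE/x² = 2·174.2/(0.474)² = 1551 N/m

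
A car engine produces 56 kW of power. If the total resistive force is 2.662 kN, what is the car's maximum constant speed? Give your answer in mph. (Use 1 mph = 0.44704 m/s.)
Convert to SI: F = 2662.0 N
P = Fv ⇒ v = P/F = 56000 W/2662.0 N = 21.0368 m/s = 47.06 mph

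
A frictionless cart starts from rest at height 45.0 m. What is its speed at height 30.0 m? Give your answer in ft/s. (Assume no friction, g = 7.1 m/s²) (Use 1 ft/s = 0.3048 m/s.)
mgh₁ = mgh₂ + ½mv² ⇒ v = √(2g(h₁−h₂)) = √(2·7.1·15.0) = 14.5945 m/s = 47.88 ft/s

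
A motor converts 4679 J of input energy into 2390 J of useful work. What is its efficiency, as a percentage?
η = W_out/W_in = 2390/4679 = 51.08%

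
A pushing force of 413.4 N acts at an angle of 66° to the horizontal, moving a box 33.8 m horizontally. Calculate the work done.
W = F·d·cosθ = (413.4)(33.8)cos(66°) = 5683 J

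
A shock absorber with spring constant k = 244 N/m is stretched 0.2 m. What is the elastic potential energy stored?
PE = ½kx² = ½(244)(0.2)² = 4.88 J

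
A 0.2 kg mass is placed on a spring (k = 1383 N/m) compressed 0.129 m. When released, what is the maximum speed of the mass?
½kx² = ½mv² ⇒ v = x√(k/m) = (0.129)√(1383/0.2) = 10.73 m/s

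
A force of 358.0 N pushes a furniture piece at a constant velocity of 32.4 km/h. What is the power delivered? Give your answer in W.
Convert to SI: F = 358.0 N, v = 9.0 m/s
P = Fv = (358.0)(9.0) = 3222 W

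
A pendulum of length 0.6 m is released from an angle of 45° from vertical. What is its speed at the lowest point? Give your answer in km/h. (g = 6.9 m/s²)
h = L(1 − cosθ) = 0.6(1 − cos45°) = 0.175736 m
v = √(2gh) = √(2·6.9·0.175736) = 1.55729 m/s = 5.606 km/h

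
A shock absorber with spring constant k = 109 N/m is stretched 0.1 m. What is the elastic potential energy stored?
PE = ½kx² = ½(109)(0.1)² = 0.545 J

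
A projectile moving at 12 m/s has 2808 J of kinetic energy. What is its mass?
m = 2·KE/v² = 2·2808/(12)² = 39.0 kg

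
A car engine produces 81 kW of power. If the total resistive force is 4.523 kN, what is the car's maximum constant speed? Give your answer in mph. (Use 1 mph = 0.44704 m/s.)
Convert to SI: F = 4523.0 N
P = Fv ⇒ v = P/F = 81000 W/4523.0 N = 17.9085 m/s = 40.06 mph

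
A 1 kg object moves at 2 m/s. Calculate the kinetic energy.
KE = ½mv² = ½(1)(2)² = 2.0 J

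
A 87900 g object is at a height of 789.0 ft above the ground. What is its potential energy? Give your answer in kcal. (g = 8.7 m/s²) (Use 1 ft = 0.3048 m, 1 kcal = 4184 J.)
Convert to SI: m = 87.9 kg, h = 240.487 m
PE = mgh = (87.9)(8.7)(240.487) = 183908 J = 43.96 kcal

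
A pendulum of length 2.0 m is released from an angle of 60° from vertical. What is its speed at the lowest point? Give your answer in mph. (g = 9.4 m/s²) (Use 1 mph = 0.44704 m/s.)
h = L(1 − cosθ) = 2.0(1 − cos60°) = 1.0 m
v = √(2gh) = √(2·9.4·1.0) = 4.3359 m/s = 9.699 mph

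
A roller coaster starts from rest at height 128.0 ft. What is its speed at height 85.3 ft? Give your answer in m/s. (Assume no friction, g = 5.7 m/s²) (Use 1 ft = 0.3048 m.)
Convert to SI: h₁−h₂ = 13.015 m
mgh₁ = mgh₂ + ½mv² ⇒ v = √(2g(h₁−h₂)) = √(2·5.7·13.015) = 12.18 m/s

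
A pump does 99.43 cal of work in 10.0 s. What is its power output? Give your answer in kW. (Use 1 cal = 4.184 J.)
Convert to SI: W = 416.015 J, t = 10.0 s
P = W/t = 416.015/10.0 = 41.6015 W = 0.0416 kW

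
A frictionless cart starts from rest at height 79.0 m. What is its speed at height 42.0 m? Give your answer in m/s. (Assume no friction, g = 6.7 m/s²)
mgh₁ = mgh₂ + ½mv² ⇒ v = √(2g(h₁−h₂)) = √(2·6.7·37.0) = 22.27 m/s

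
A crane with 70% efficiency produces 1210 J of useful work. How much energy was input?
W_in = W_out/η = 1210/0.7 = 1729 J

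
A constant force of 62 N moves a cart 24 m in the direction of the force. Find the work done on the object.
W = F·d = (62)(24) = 1488 J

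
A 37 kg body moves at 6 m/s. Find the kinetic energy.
KE = ½mv² = ½(37)(6)² = 666.0 J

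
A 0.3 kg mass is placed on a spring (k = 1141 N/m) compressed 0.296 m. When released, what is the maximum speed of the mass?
½kx² = ½mv² ⇒ v = x√(k/m) = (0.296)√(1141/0.3) = 18.25 m/s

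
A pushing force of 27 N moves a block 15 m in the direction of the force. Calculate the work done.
W = F·d = (27)(15) = 405.0 J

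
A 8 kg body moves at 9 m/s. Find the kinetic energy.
KE = ½mv² = ½(8)(9)² = 324.0 J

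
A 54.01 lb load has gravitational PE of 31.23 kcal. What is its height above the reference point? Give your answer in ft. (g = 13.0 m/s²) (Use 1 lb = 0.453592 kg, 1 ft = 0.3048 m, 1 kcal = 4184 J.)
Convert to SI: m = 24.4985 kg, PE = 130666 J
h = PE/(mg) = 130666/(24.4985·13.0) = 410.28 m = 1346 ft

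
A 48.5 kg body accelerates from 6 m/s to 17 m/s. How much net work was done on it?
W = ΔKE = ½m(v₂² − v₁²) = ½(48.5)(17² − 6²) = 6135.25 J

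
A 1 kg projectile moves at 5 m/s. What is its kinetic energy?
KE = ½mv² = ½(1)(5)² = 12.5 J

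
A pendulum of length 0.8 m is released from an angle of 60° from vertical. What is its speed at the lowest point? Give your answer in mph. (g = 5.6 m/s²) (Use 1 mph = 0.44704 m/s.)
h = L(1 − cosθ) = 0.8(1 − cos60°) = 0.4 m
v = √(2gh) = √(2·5.6·0.4) = 2.1166 m/s = 4.735 mph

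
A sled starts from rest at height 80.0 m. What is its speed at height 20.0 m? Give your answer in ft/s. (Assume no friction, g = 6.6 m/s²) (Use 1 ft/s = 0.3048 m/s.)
mgh₁ = mgh₂ + ½mv² ⇒ v = √(2g(h₁−h₂)) = √(2·6.6·60.0) = 28.1425 m/s = 92.33 ft/s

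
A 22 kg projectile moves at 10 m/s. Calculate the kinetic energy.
KE = ½mv² = ½(22)(10)² = 1100.0 J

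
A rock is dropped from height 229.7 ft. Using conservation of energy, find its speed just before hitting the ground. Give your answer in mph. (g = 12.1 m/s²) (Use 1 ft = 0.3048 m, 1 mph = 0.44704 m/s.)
Convert to SI: h = 70.0126 m
mgh = ½mv² ⇒ v = √(2gh) = √(2·12.1·70.0126) = 41.1619 m/s = 92.08 mph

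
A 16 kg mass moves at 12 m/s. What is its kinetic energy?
KE = ½mv² = ½(16)(12)² = 1152.0 J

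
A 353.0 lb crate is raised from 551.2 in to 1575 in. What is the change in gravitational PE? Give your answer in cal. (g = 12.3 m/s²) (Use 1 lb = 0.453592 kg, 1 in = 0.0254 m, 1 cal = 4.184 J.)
Convert to SI: m = 160.118 kg, Δh = 26.0045 m
ΔPE = mgΔh = (160.118)(12.3)(26.0045) = 51214.6 J = 12240 cal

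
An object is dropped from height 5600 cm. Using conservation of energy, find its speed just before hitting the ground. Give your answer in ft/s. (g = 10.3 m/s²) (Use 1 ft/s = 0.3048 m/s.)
Convert to SI: h = 56.0 m
mgh = ½mv² ⇒ v = √(2gh) = √(2·10.3·56.0) = 33.9647 m/s = 111.4 ft/s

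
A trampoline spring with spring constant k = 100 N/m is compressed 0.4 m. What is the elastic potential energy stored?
PE = ½kx² = ½(100)(0.4)² = 8.0 J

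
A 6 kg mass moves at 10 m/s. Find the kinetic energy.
KE = ½mv² = ½(6)(10)² = 300.0 J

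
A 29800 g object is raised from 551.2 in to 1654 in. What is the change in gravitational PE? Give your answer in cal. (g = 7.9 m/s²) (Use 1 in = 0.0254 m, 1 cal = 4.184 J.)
Convert to SI: m = 29.8 kg, Δh = 28.0111 m
ΔPE = mgΔh = (29.8)(7.9)(28.0111) = 6594.38 J = 1576 cal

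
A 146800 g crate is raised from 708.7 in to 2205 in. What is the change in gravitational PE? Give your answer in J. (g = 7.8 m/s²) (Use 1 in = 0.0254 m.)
Convert to SI: m = 146.8 kg, Δh = 38.006 m
ΔPE = mgΔh = (146.8)(7.8)(38.006) = 43520 J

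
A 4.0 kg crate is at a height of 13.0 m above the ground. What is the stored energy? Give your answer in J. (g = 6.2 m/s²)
PE = mgh = (4.0)(6.2)(13.0) = 322.4 J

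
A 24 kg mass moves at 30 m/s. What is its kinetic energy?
KE = ½mv² = ½(24)(30)² = 10800.0 J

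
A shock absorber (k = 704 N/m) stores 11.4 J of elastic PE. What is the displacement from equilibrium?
x = √(2·PE/k) = √(2·11.4/704) = 0.18 m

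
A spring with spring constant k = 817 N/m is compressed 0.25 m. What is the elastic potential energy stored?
PE = ½kx² = ½(817)(0.25)² = 25.53 J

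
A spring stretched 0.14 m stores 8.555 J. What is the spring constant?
k = 2·PE/x² = 2·8.555/(0.14)² = 873.0 N/m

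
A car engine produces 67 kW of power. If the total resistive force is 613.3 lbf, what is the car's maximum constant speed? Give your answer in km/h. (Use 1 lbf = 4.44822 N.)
Convert to SI: F = 2728.09 N
P = Fv ⇒ v = P/F = 67000 W/2728.09 N = 24.5593 m/s = 88.41 km/h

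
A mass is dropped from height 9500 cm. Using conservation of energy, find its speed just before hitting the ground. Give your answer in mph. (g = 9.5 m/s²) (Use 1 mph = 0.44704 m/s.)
Convert to SI: h = 95.0 m
mgh = ½mv² ⇒ v = √(2gh) = √(2·9.5·95.0) = 42.4853 m/s = 95.04 mph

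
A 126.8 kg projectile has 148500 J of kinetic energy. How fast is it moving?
v = √(2·KE/m) = √(2·148500/126.8) = 48.4 m/s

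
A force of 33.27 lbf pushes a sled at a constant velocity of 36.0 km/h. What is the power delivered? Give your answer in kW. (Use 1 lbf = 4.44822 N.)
Convert to SI: F = 147.992 N, v = 10.0 m/s
P = Fv = (147.992)(10.0) = 1479.92 W = 1.48 kW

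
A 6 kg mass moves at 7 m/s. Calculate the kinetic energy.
KE = ½mv² = ½(6)(7)² = 147.0 J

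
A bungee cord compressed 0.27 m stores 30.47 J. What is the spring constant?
k = 2·PE/x² = 2·30.47/(0.27)² = 835.9 N/m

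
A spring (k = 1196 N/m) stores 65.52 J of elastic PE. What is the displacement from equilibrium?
x = √(2·PE/k) = √(2·65.52/1196) = 0.331 m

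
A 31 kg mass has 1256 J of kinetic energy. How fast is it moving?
v = √(2·KE/m) = √(2·1256/31) = 9.002 m/s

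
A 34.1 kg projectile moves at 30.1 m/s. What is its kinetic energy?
KE = ½mv² = ½(34.1)(30.1)² = 15450 J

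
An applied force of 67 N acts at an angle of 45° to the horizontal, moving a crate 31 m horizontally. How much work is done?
W = F·d·cosθ = (67)(31)cos(45°) = 1469 J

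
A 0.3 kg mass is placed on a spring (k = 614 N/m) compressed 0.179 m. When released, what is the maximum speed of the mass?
½kx² = ½mv² ⇒ v = x√(k/m) = (0.179)√(614/0.3) = 8.098 m/s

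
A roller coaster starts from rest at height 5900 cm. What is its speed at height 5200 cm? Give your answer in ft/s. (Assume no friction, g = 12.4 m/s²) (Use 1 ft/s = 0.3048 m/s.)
Convert to SI: h₁−h₂ = 7.0 m
mgh₁ = mgh₂ + ½mv² ⇒ v = √(2g(h₁−h₂)) = √(2·12.4·7.0) = 13.1757 m/s = 43.23 ft/s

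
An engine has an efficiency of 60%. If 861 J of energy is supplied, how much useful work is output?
W_out = η·W_in = 0.6·861 = 516.6 J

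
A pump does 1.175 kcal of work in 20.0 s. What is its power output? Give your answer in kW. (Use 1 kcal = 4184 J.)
Convert to SI: W = 4916.2 J, t = 20.0 s
P = W/t = 4916.2/20.0 = 245.81 W = 0.2458 kW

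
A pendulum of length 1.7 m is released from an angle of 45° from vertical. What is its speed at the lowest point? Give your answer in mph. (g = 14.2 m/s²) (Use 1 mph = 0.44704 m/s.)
h = L(1 − cosθ) = 1.7(1 − cos45°) = 0.497918 m
v = √(2gh) = √(2·14.2·0.497918) = 3.76044 m/s = 8.412 mph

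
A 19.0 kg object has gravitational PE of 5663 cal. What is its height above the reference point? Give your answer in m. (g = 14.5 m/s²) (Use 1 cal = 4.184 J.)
Convert to SI: m = 19.0 kg, PE = 23694.0 J
h = PE/(mg) = 23694.0/(19.0·14.5) = 86.0 m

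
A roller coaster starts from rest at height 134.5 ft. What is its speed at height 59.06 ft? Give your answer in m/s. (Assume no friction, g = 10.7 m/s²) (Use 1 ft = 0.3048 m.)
Convert to SI: h₁−h₂ = 22.9941 m
mgh₁ = mgh₂ + ½mv² ⇒ v = √(2g(h₁−h₂)) = √(2·10.7·22.9941) = 22.18 m/s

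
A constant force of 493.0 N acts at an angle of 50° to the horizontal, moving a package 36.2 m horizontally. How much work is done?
W = F·d·cosθ = (493.0)(36.2)cos(50°) = 11470 J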